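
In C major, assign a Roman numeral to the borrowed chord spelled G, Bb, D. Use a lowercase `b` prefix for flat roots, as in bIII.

The root G is the diatonic 5th degree of C major; the borrowing shows in the chord quality. G–Bb–D is a minor chord — the form found in C minor, not the diatonic V (G). Borrowed into C major it is written v.

v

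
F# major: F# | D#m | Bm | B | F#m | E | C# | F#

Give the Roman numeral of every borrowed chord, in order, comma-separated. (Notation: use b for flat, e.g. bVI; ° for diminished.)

F# major has the diatonic set F#, G#m, A#m, B, C#, D#m, E#dim. F#, D#m, B and C# all belong to that set. But Bm (B–D–F#) is foreign: the diatonic IV on degree 4 is B, whereas Bm comes from F# minor. It is labeled iv. But F#m (F#–A–C#) is foreign: the diatonic I on degree 1 is F#, whereas F#m comes from F# minor. It is labeled i. E (E–G#–B) is not: scale degree 7 in F# major carries E#dim (vii°). In F# minor the chord on that degree is E, so here it functions as bVII, borrowed from the parallel minor.

iv, i, bVII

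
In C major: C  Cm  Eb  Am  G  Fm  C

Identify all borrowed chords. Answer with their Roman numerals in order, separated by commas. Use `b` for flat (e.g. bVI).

i, bIII, iv

C major has the diatonic set C, Dm, Em, F, G, Am, Bdim. Of the given chords, C, Am and G are diatonic. Cm (C–Eb–G) is not: scale degree 1 in C major carries C (I). In C minor the chord on that degree is Cm, so here it functions as i, borrowed from the parallel minor. But Eb (Eb–G–Bb) is foreign: the diatonic iii on degree 3 is Em, whereas Eb comes from C minor. It is labeled bIII. Fm (F–Ab–C) is not: scale degree 4 in C major carries F (IV). In C minor the chord on that degree is Fm, so here it functions as iv, borrowed from the parallel minor.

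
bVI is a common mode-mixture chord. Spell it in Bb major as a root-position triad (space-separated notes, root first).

Gb Bb Db

The root of bVI is the lowered 6th degree: G becomes Gb. Stacking thirds in Bb minor on Gb gives Gb–Bb–Db.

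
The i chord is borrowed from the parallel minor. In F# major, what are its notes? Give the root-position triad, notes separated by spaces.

i is built on scale degree 1, which is F# in both F# major and its parallel. In F# minor the chord on F# is F#–A–C#.

F# A C#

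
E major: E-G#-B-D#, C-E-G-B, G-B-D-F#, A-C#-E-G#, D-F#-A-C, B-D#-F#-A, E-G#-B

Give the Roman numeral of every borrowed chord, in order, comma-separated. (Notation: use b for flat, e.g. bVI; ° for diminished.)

E major has the diatonic set E, F#m, G#m, A, B, C#m, D#dim. E–G#–B–D# = Emaj7, A–C#–E–G# = Amaj7, B–D#–F#–A = B7 and E–G#–B = E all belong to that set. C–E–G–B doesn't fit — on degree 6 E major would have C#m (vi). Cmaj7 is the degree-6 chord of E minor, so it is the borrowed bVImaj7. G–B–D–F# is not: scale degree 3 in E major carries G#m (iii). In E minor the chord on that degree is Gmaj7, so here it functions as bIIImaj7, borrowed from the parallel minor. But D–F#–A–C is foreign: the diatonic vii° on degree 7 is D#dim, whereas D7 comes from E minor. It is labeled bVII7.

bVImaj7, bIIImaj7, bVII7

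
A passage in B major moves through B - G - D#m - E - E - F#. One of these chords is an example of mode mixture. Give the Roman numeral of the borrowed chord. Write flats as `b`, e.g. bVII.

bVI

In B major the diatonic chords are B, C#m, D#m, E, F#, G#m, A#dim. B, D#m, E and F# all belong to that set. G (G–B–D) doesn't fit — on degree 6 B major would have G#m (vi). G is the degree-6 chord of B minor, so it is the borrowed bVI.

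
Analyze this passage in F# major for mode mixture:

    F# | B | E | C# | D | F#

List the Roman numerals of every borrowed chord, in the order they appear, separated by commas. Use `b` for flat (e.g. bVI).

F# major has the diatonic set F#, G#m, A#m, B, C#, D#m, E#dim. Of the given chords, F#, B and C# are diatonic. E (E–G#–B) is not: scale degree 7 in F# major carries E#dim (vii°). In F# minor the chord on that degree is E, so here it functions as bVII, borrowed from the parallel minor. D (D–F#–A) doesn't fit — on degree 6 F# major would have D#m (vi). D is the degree-6 chord of F# minor, so it is the borrowed bVI.

bVII, bVI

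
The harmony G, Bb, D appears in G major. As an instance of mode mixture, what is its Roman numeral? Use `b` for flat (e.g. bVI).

The root G is the diatonic 1st degree of G major; the borrowing shows in the chord quality. G–Bb–D is a minor chord — the form found in G minor, not the diatonic I (G). Borrowed into G major it is written i.

i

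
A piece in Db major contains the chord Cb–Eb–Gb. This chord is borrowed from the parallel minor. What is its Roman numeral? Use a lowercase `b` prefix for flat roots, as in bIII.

bVII

In Db major scale degree 7 is C; Cb is its lowered form, from Db minor. Cb–Eb–Gb is a major chord — the form found in Db minor, not the diatonic vii° (Cdim). Borrowed into Db major it is written bVII.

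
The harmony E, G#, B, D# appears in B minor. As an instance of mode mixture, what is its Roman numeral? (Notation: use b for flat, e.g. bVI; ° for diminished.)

The root E is the diatonic 4th degree of B minor; the borrowing shows in the chord quality. The diatonic chord on degree 4 would be Em (iv), but E–G#–B–D# is the major-seventh chord from B major. As a borrowed chord it is labeled IVmaj7.

IVmaj7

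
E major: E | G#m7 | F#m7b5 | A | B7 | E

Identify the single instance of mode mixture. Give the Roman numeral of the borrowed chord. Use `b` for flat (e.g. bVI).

The diatonic triads in E major are E, F#m, G#m, A, B, C#m, D#dim. E, G#m7, A and B7 are all diatonic. F#m7b5 (F#–A–C–E) is not: scale degree 2 in E major carries F#m (ii). In E minor the chord on that degree is F#m7b5, so here it functions as iiø7, borrowed from the parallel minor.

iiø7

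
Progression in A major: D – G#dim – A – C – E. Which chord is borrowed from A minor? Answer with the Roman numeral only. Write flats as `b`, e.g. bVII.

bIII

A major has the diatonic set A, Bm, C#m, D, E, F#m, G#dim. D, G#dim, A and E all belong to that set. C (C–E–G) doesn't fit — on degree 3 A major would have C#m (iii). C is the degree-3 chord of A minor, so it is the borrowed bIII.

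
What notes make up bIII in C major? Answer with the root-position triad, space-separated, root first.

Eb G Bb

The root of bIII is the lowered 3rd degree: E becomes Eb. Stacking thirds in C minor on Eb gives Eb–G–Bb.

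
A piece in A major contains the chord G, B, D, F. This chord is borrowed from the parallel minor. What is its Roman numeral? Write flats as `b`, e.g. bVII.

The root G is the lowered 7th scale degree — diatonically A major has G# there. Diatonically A major has G#dim (vii°) on that degree; G–B–D–F is instead the dominant-seventh chord native to A minor, so it takes the label bVII7.

bVII7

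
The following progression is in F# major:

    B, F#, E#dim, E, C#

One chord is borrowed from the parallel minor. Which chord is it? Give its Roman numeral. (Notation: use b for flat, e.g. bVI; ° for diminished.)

bVII

F# major has the diatonic set F#, G#m, A#m, B, C#, D#m, E#dim. B, F#, E#dim and C# are all diatonic. E (E–G#–B) doesn't fit — on degree 7 F# major would have E#dim (vii°). E is the degree-7 chord of F# minor, so it is the borrowed bVII.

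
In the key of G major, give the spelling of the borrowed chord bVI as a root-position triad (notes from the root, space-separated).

Eb G Bb

bVI is built on the lowered scale degree 6. In G major degree 6 is E; lowered it becomes Eb. Stacking thirds in G minor on Eb gives Eb–G–Bb.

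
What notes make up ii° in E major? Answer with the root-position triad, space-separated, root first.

ii° is built on scale degree 2, which is F# in both E major and its parallel. Stacking thirds in E minor on F# gives F#–A–C.

F# A C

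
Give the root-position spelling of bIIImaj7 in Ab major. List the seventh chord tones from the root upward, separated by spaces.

Cb Eb Gb Bb

bIIImaj7 is built on the lowered scale degree 3. In Ab major degree 3 is C; lowered it becomes Cb. In Ab minor the chord on Cb is Cb–Eb–Gb–Bb.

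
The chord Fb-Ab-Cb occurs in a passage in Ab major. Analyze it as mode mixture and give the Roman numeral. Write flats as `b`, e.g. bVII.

bVI

The root Fb is the lowered 6th scale degree — diatonically Ab major has F there. The diatonic chord on degree 6 would be Fm (vi), but Fb–Ab–Cb is the major chord from Ab minor. As a borrowed chord it is labeled bVI.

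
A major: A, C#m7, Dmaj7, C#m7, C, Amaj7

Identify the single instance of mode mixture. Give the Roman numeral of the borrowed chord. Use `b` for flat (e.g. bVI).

bIII

A major has the diatonic set A, Bm, C#m, D, E, F#m, G#dim. A, C#m7, Dmaj7 and Amaj7 all belong to that set. But C (C–E–G) is foreign: the diatonic iii on degree 3 is C#m, whereas C comes from A minor. It is labeled bIII.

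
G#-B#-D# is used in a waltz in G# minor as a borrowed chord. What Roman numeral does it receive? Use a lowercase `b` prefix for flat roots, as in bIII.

I

The root G# is the diatonic 1st degree of G# minor; the borrowing shows in the chord quality. The diatonic chord on degree 1 would be G#m (i), but G#–B#–D# is the major chord from G# major. As a borrowed chord it is labeled I.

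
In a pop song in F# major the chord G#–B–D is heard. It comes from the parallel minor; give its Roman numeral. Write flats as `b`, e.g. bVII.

ii°

G# is scale degree 2 in F# major. Diatonically F# major has G#m (ii) on that degree; G#–B–D is instead the diminished chord native to F# minor, so it takes the label ii°.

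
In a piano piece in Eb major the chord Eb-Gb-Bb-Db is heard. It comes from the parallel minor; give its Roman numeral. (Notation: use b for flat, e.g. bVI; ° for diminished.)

i7

Eb is scale degree 1 in Eb major. The diatonic chord on degree 1 would be Eb (I), but Eb–Gb–Bb–Db is the minor-seventh chord from Eb minor. As a borrowed chord it is labeled i7.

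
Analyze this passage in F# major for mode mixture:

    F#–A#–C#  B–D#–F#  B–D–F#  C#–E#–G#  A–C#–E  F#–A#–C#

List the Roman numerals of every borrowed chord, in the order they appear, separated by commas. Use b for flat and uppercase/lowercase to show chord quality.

iv, bIII

In F# major the diatonic chords are F#, G#m, A#m, B, C#, D#m, E#dim. F#–A#–C# = F#, B–D#–F# = B and C#–E#–G# = C# are all diatonic. B–D–F# is not: scale degree 4 in F# major carries B (IV). In F# minor the chord on that degree is Bm, so here it functions as iv, borrowed from the parallel minor. But A–C#–E is foreign: the diatonic iii on degree 3 is A#m, whereas A comes from F# minor. It is labeled bIII.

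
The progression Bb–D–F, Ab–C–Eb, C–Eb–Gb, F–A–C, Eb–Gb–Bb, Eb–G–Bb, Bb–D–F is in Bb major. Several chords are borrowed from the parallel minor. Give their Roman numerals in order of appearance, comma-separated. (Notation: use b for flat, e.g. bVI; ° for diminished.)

Bb major has the diatonic set Bb, Cm, Dm, Eb, F, Gm, Adim. Bb–D–F = Bb, F–A–C = F and Eb–G–Bb = Eb all belong to that set. Ab–C–Eb is not: scale degree 7 in Bb major carries Adim (vii°). In Bb minor the chord on that degree is Ab, so here it functions as bVII, borrowed from the parallel minor. C–Eb–Gb doesn't fit — on degree 2 Bb major would have Cm (ii). Cdim is the degree-2 chord of Bb minor, so it is the borrowed ii°. Eb–Gb–Bb doesn't fit — on degree 4 Bb major would have Eb (IV). Ebm is the degree-4 chord of Bb minor, so it is the borrowed iv.

bVII, ii°, iv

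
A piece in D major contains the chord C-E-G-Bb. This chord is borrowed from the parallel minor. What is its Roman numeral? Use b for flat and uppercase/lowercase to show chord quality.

bVII7

The root C is the lowered 7th scale degree — diatonically D major has C# there. The diatonic chord on degree 7 would be C#dim (vii°), but C–E–G–Bb is the dominant-seventh chord from D minor. As a borrowed chord it is labeled bVII7.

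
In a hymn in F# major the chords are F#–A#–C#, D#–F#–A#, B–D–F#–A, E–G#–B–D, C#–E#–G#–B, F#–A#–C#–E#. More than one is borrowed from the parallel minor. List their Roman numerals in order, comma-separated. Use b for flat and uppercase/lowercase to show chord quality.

iv7, bVII7

F# major has the diatonic set F#, G#m, A#m, B, C#, D#m, E#dim. F#–A#–C# = F#, D#–F#–A# = D#m, C#–E#–G#–B = C#7 and F#–A#–C#–E# = F#maj7 are all diatonic. B–D–F#–A is not: scale degree 4 in F# major carries B (IV). In F# minor the chord on that degree is Bm7, so here it functions as iv7, borrowed from the parallel minor. E–G#–B–D is not: scale degree 7 in F# major carries E#dim (vii°). In F# minor the chord on that degree is E7, so here it functions as bVII7, borrowed from the parallel minor.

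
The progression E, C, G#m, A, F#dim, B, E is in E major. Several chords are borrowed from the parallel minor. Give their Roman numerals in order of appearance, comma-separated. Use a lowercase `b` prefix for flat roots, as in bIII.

The diatonic triads in E major are E, F#m, G#m, A, B, C#m, D#dim. E, G#m, A and B all belong to that set. But C (C–E–G) is foreign: the diatonic vi on degree 6 is C#m, whereas C comes from E minor. It is labeled bVI. F#dim (F#–A–C) doesn't fit — on degree 2 E major would have F#m (ii). F#dim is the degree-2 chord of E minor, so it is the borrowed ii°.

bVI, ii°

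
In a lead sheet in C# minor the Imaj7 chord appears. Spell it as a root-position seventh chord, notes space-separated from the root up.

C# E# G# B#

Imaj7 is built on scale degree 1, which is C# in both C# minor and its parallel. Building the major-seventh chord from the parallel major on C#: C#–E#–G#–B#.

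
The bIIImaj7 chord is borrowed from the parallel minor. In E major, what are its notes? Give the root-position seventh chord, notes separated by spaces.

bIIImaj7 is built on the lowered scale degree 3. In E major degree 3 is G#; lowered it becomes G. Building the major-seventh chord from the parallel minor on G: G–B–D–F#.

G B D F#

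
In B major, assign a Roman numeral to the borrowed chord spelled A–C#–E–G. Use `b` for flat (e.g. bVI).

bVII7

The root A is the lowered 7th scale degree — diatonically B major has A# there. A–C#–E–G is a dominant-seventh chord — the form found in B minor, not the diatonic vii° (A#dim). Borrowed into B major it is written bVII7.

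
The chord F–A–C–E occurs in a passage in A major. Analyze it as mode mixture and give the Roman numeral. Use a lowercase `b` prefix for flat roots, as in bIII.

F is the lowered form of scale degree 6 in A major (the diatonic degree 6 is F#). F–A–C–E is a major-seventh chord — the form found in A minor, not the diatonic vi (F#m). Borrowed into A major it is written bVImaj7.

bVImaj7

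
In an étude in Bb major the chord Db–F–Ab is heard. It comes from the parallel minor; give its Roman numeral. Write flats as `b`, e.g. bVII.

The root Db is the lowered 3rd scale degree — diatonically Bb major has D there. The diatonic chord on degree 3 would be Dm (iii), but Db–F–Ab is the major chord from Bb minor. As a borrowed chord it is labeled bIII.

bIII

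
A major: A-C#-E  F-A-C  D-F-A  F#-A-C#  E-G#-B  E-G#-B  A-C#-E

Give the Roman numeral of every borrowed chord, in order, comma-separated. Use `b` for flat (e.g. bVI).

A major has the diatonic set A, Bm, C#m, D, E, F#m, G#dim. A–C#–E = A, F#–A–C# = F#m and E–G#–B = E all belong to that set. F–A–C doesn't fit — on degree 6 A major would have F#m (vi). F is the degree-6 chord of A minor, so it is the borrowed bVI. D–F–A doesn't fit — on degree 4 A major would have D (IV). Dm is the degree-4 chord of A minor, so it is the borrowed iv.

bVI, iv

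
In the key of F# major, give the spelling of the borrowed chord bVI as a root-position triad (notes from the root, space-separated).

Scale degree 6 in F# major is D#. bVI uses the lowered form, D, taken from F# minor. Building the major chord from the parallel minor on D: D–F#–A.

D F# A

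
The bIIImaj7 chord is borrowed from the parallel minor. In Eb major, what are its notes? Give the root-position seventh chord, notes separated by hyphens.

Gb-Bb-Db-F

Scale degree 3 in Eb major is G. bIIImaj7 uses the lowered form, Gb, taken from Eb minor. Stacking thirds in Eb minor on Gb gives Gb–Bb–Db–F.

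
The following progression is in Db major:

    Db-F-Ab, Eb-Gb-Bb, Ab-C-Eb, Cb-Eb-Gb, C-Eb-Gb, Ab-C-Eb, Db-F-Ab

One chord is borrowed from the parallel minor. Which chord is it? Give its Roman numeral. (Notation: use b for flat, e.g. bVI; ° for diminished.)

bVII

The diatonic triads in Db major are Db, Ebm, Fm, Gb, Ab, Bbm, Cdim. Db–F–Ab = Db, Eb–Gb–Bb = Ebm, Ab–C–Eb = Ab and C–Eb–Gb = Cdim all belong to that set. Cb–Eb–Gb is not: scale degree 7 in Db major carries Cdim (vii°). In Db minor the chord on that degree is Cb, so here it functions as bVII, borrowed from the parallel minor.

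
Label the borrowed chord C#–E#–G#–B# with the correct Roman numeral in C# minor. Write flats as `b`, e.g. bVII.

The root C# is the diatonic 1st degree of C# minor; the borrowing shows in the chord quality. C#–E#–G#–B# is a major-seventh chord — the form found in C# major, not the diatonic i (C#m). Borrowed into C# minor it is written Imaj7.

Imaj7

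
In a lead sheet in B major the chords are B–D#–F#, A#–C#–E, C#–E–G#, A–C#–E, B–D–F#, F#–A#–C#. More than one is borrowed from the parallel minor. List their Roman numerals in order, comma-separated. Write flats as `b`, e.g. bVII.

In B major the diatonic chords are B, C#m, D#m, E, F#, G#m, A#dim. B–D#–F# = B, A#–C#–E = A#dim, C#–E–G# = C#m and F#–A#–C# = F# all belong to that set. A–C#–E is not: scale degree 7 in B major carries A#dim (vii°). In B minor the chord on that degree is A, so here it functions as bVII, borrowed from the parallel minor. B–D–F# is not: scale degree 1 in B major carries B (I). In B minor the chord on that degree is Bm, so here it functions as i, borrowed from the parallel minor.

bVII, i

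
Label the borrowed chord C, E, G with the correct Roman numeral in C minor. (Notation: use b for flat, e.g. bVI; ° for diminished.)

C is scale degree 1 in C minor. Diatonically C minor has Cm (i) on that degree; C–E–G is instead the major chord native to C major, so it takes the label I.

I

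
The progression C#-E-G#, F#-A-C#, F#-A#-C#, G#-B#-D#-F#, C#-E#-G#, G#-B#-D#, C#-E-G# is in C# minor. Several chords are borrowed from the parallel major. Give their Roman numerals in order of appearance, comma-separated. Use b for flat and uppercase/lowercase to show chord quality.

IV, I

C# minor has the diatonic set C#m, D#dim, E, F#m, G#, A, B (with V from harmonic minor). C#–E–G# = C#m, F#–A–C# = F#m, G#–B#–D#–F# = G#7 and G#–B#–D# = G# are all diatonic. But F#–A#–C# is foreign: the diatonic iv on degree 4 is F#m, whereas F# comes from C# major. It is labeled IV. C#–E#–G# is not: scale degree 1 in C# minor carries C#m (i). In C# major the chord on that degree is C#, so here it functions as I, borrowed from the parallel major.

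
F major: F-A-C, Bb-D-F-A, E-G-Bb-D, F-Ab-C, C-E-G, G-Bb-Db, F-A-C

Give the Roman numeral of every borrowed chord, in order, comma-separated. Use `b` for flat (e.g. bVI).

i, ii°

F major has the diatonic set F, Gm, Am, Bb, C, Dm, Edim. Of the given chords, F–A–C = F, Bb–D–F–A = Bbmaj7, E–G–Bb–D = Em7b5 and C–E–G = C are diatonic. F–Ab–C is not: scale degree 1 in F major carries F (I). In F minor the chord on that degree is Fm, so here it functions as i, borrowed from the parallel minor. G–Bb–Db doesn't fit — on degree 2 F major would have Gm (ii). Gdim is the degree-2 chord of F minor, so it is the borrowed ii°.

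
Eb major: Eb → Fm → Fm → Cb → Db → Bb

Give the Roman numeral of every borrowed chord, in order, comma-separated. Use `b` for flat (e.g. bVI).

The diatonic triads in Eb major are Eb, Fm, Gm, Ab, Bb, Cm, Ddim. Of the given chords, Eb, Fm and Bb are diatonic. Cb (Cb–Eb–Gb) doesn't fit — on degree 6 Eb major would have Cm (vi). Cb is the degree-6 chord of Eb minor, so it is the borrowed bVI. But Db (Db–F–Ab) is foreign: the diatonic vii° on degree 7 is Ddim, whereas Db comes from Eb minor. It is labeled bVII.

bVI, bVII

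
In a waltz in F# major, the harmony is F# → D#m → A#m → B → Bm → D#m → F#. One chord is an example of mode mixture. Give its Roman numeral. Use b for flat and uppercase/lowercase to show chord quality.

F# major has the diatonic set F#, G#m, A#m, B, C#, D#m, E#dim. F#, D#m, A#m and B are all diatonic. But Bm (B–D–F#) is foreign: the diatonic IV on degree 4 is B, whereas Bm comes from F# minor. It is labeled iv.

iv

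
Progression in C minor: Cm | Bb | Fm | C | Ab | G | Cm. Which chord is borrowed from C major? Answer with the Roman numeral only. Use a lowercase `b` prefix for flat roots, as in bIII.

In C minor (with V from harmonic minor) the diatonic chords are Cm, Ddim, Eb, Fm, G, Ab, Bb. Cm, Bb, Fm, Ab and G are all diatonic. C (C–E–G) is not: scale degree 1 in C minor carries Cm (i). In C major the chord on that degree is C, so here it functions as I, borrowed from the parallel major.

I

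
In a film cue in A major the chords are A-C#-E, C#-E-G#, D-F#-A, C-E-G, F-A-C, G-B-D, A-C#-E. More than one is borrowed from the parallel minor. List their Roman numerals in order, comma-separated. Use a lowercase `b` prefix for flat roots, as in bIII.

bIII, bVI, bVII

The diatonic triads in A major are A, Bm, C#m, D, E, F#m, G#dim. A–C#–E = A, C#–E–G# = C#m and D–F#–A = D all belong to that set. C–E–G doesn't fit — on degree 3 A major would have C#m (iii). C is the degree-3 chord of A minor, so it is the borrowed bIII. But F–A–C is foreign: the diatonic vi on degree 6 is F#m, whereas F comes from A minor. It is labeled bVI. G–B–D is not: scale degree 7 in A major carries G#dim (vii°). In A minor the chord on that degree is G, so here it functions as bVII, borrowed from the parallel minor.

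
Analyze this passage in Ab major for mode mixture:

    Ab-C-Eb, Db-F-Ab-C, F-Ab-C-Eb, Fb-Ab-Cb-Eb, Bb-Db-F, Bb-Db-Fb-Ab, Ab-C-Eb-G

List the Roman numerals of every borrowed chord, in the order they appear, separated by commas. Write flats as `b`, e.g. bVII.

bVImaj7, iiø7

The diatonic triads in Ab major are Ab, Bbm, Cm, Db, Eb, Fm, Gdim. Of the given chords, Ab–C–Eb = Ab, Db–F–Ab–C = Dbmaj7, F–Ab–C–Eb = Fm7, Bb–Db–F = Bbm and Ab–C–Eb–G = Abmaj7 are diatonic. But Fb–Ab–Cb–Eb is foreign: the diatonic vi on degree 6 is Fm, whereas Fbmaj7 comes from Ab minor. It is labeled bVImaj7. But Bb–Db–Fb–Ab is foreign: the diatonic ii on degree 2 is Bbm, whereas Bbm7b5 comes from Ab minor. It is labeled iiø7.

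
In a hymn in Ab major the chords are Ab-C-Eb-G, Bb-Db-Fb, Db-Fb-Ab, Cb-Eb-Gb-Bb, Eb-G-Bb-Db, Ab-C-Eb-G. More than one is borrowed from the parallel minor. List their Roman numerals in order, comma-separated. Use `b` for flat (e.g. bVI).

Ab major has the diatonic set Ab, Bbm, Cm, Db, Eb, Fm, Gdim. Of the given chords, Ab–C–Eb–G = Abmaj7 and Eb–G–Bb–Db = Eb7 are diatonic. Bb–Db–Fb is not: scale degree 2 in Ab major carries Bbm (ii). In Ab minor the chord on that degree is Bbdim, so here it functions as ii°, borrowed from the parallel minor. But Db–Fb–Ab is foreign: the diatonic IV on degree 4 is Db, whereas Dbm comes from Ab minor. It is labeled iv. But Cb–Eb–Gb–Bb is foreign: the diatonic iii on degree 3 is Cm, whereas Cbmaj7 comes from Ab minor. It is labeled bIIImaj7.

ii°, iv, bIIImaj7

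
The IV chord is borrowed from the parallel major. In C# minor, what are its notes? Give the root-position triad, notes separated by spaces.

F# A# C#

IV is built on scale degree 4, which is F# in both C# minor and its parallel. Building the major chord from the parallel major on F#: F#–A#–C#.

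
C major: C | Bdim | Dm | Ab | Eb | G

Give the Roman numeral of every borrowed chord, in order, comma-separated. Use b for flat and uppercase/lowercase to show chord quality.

The diatonic triads in C major are C, Dm, Em, F, G, Am, Bdim. C, Bdim, Dm and G all belong to that set. Ab (Ab–C–Eb) doesn't fit — on degree 6 C major would have Am (vi). Ab is the degree-6 chord of C minor, so it is the borrowed bVI. But Eb (Eb–G–Bb) is foreign: the diatonic iii on degree 3 is Em, whereas Eb comes from C minor. It is labeled bIII.

bVI, bIII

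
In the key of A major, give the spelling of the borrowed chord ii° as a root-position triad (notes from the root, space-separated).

The root, B, is scale degree 2 — the same note in A major and A minor; only the chord quality changes. Stacking thirds in A minor on B gives B–D–F.

B D F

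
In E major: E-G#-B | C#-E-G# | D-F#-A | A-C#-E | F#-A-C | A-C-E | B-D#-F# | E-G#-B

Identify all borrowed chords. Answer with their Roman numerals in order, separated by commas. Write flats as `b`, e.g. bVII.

bVII, ii°, iv

E major has the diatonic set E, F#m, G#m, A, B, C#m, D#dim. Of the given chords, E–G#–B = E, C#–E–G# = C#m, A–C#–E = A and B–D#–F# = B are diatonic. D–F#–A is not: scale degree 7 in E major carries D#dim (vii°). In E minor the chord on that degree is D, so here it functions as bVII, borrowed from the parallel minor. But F#–A–C is foreign: the diatonic ii on degree 2 is F#m, whereas F#dim comes from E minor. It is labeled ii°. A–C–E doesn't fit — on degree 4 E major would have A (IV). Am is the degree-4 chord of E minor, so it is the borrowed iv.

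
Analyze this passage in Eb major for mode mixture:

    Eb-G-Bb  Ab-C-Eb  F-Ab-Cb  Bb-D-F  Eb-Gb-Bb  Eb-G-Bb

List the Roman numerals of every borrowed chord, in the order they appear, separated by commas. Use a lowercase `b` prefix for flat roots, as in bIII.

ii°, i

Eb major has the diatonic set Eb, Fm, Gm, Ab, Bb, Cm, Ddim. Of the given chords, Eb–G–Bb = Eb, Ab–C–Eb = Ab and Bb–D–F = Bb are diatonic. F–Ab–Cb is not: scale degree 2 in Eb major carries Fm (ii). In Eb minor the chord on that degree is Fdim, so here it functions as ii°, borrowed from the parallel minor. Eb–Gb–Bb is not: scale degree 1 in Eb major carries Eb (I). In Eb minor the chord on that degree is Ebm, so here it functions as i, borrowed from the parallel minor.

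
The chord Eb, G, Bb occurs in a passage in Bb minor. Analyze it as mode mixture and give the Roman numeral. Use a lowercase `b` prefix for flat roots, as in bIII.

Eb is scale degree 4 in Bb minor. Diatonically Bb minor has Ebm (iv) on that degree; Eb–G–Bb is instead the major chord native to Bb major, so it takes the label IV.

IV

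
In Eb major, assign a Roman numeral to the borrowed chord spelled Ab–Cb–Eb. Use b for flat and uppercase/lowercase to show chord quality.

iv

The root Ab is the diatonic 4th degree of Eb major; the borrowing shows in the chord quality. Diatonically Eb major has Ab (IV) on that degree; Ab–Cb–Eb is instead the minor chord native to Eb minor, so it takes the label iv.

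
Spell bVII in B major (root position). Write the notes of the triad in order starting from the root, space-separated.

Scale degree 7 in B major is A#. bVII uses the lowered form, A, taken from B minor. In B minor the chord on A is A–C#–E.

A C# E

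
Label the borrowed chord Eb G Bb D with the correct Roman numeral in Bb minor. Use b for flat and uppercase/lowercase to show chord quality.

The root Eb is the diatonic 4th degree of Bb minor; the borrowing shows in the chord quality. The diatonic chord on degree 4 would be Ebm (iv), but Eb–G–Bb–D is the major-seventh chord from Bb major. As a borrowed chord it is labeled IVmaj7.

IVmaj7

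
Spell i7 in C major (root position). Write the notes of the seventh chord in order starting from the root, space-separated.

i7 is built on scale degree 1, which is C in both C major and its parallel. Stacking thirds in C minor on C gives C–Eb–G–Bb.

C Eb G Bb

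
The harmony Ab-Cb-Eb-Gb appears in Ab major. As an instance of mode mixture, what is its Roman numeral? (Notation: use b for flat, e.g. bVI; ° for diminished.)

i7

Ab is scale degree 1 in Ab major. The diatonic chord on degree 1 would be Ab (I), but Ab–Cb–Eb–Gb is the minor-seventh chord from Ab minor. As a borrowed chord it is labeled i7.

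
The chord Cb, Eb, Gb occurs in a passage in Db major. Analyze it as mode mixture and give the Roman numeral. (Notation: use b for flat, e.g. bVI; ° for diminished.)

The root Cb is the lowered 7th scale degree — diatonically Db major has C there. Diatonically Db major has Cdim (vii°) on that degree; Cb–Eb–Gb is instead the major chord native to Db minor, so it takes the label bVII.

bVII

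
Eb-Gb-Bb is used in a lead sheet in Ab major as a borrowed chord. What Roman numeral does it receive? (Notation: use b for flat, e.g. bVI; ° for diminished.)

v

Eb is scale degree 5 in Ab major. Diatonically Ab major has Eb (V) on that degree; Eb–Gb–Bb is instead the minor chord native to Ab minor, so it takes the label v.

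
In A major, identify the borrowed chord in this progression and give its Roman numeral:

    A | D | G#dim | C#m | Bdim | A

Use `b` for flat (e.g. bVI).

The diatonic triads in A major are A, Bm, C#m, D, E, F#m, G#dim. A, D, G#dim and C#m are all diatonic. Bdim (B–D–F) doesn't fit — on degree 2 A major would have Bm (ii). Bdim is the degree-2 chord of A minor, so it is the borrowed ii°.

ii°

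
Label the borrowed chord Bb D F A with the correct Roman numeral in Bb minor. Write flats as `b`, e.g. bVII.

Imaj7

Bb is scale degree 1 in Bb minor. The diatonic chord on degree 1 would be Bbm (i), but Bb–D–F–A is the major-seventh chord from Bb major. As a borrowed chord it is labeled Imaj7.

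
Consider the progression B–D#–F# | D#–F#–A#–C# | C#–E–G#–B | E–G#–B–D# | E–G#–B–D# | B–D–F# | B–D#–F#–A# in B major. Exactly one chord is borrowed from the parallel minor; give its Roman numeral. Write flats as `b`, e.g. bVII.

The diatonic triads in B major are B, C#m, D#m, E, F#, G#m, A#dim. B–D#–F# = B, D#–F#–A#–C# = D#m7, C#–E–G#–B = C#m7, E–G#–B–D# = Emaj7 and B–D#–F#–A# = Bmaj7 all belong to that set. But B–D–F# is foreign: the diatonic I on degree 1 is B, whereas Bm comes from B minor. It is labeled i.

i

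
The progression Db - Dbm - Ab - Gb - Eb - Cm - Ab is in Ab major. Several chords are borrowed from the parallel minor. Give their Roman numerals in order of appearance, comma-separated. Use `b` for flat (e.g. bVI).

iv, bVII

In Ab major the diatonic chords are Ab, Bbm, Cm, Db, Eb, Fm, Gdim. Db, Ab, Eb and Cm are all diatonic. Dbm (Db–Fb–Ab) is not: scale degree 4 in Ab major carries Db (IV). In Ab minor the chord on that degree is Dbm, so here it functions as iv, borrowed from the parallel minor. Gb (Gb–Bb–Db) doesn't fit — on degree 7 Ab major would have Gdim (vii°). Gb is the degree-7 chord of Ab minor, so it is the borrowed bVII.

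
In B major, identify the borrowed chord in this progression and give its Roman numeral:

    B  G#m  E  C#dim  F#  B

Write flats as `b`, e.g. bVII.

In B major the diatonic chords are B, C#m, D#m, E, F#, G#m, A#dim. B, G#m, E and F# all belong to that set. But C#dim (C#–E–G) is foreign: the diatonic ii on degree 2 is C#m, whereas C#dim comes from B minor. It is labeled ii°.

ii°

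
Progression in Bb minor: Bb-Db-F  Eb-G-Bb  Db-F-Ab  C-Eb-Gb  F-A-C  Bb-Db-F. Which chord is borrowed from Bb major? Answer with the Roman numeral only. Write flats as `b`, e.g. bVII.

IV

In Bb minor (with V from harmonic minor) the diatonic chords are Bbm, Cdim, Db, Ebm, F, Gb, Ab. Of the given chords, Bb–Db–F = Bbm, Db–F–Ab = Db, C–Eb–Gb = Cdim and F–A–C = F are diatonic. Eb–G–Bb is not: scale degree 4 in Bb minor carries Ebm (iv). In Bb major the chord on that degree is Eb, so here it functions as IV, borrowed from the parallel major.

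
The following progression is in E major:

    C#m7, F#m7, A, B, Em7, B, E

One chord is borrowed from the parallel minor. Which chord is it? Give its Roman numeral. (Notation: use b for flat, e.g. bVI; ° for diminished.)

E major has the diatonic set E, F#m, G#m, A, B, C#m, D#dim. C#m7, F#m7, A, B and E are all diatonic. Em7 (E–G–B–D) is not: scale degree 1 in E major carries E (I). In E minor the chord on that degree is Em7, so here it functions as i7, borrowed from the parallel minor.

i7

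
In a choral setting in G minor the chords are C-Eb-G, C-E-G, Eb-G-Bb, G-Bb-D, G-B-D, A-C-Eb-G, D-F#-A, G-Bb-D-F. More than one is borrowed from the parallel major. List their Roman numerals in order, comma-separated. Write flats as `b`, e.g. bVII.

The diatonic triads in G minor (with V from harmonic minor) are Gm, Adim, Bb, Cm, D, Eb, F. C–Eb–G = Cm, Eb–G–Bb = Eb, G–Bb–D = Gm, A–C–Eb–G = Am7b5, D–F#–A = D and G–Bb–D–F = Gm7 all belong to that set. C–E–G is not: scale degree 4 in G minor carries Cm (iv). In G major the chord on that degree is C, so here it functions as IV, borrowed from the parallel major. G–B–D is not: scale degree 1 in G minor carries Gm (i). In G major the chord on that degree is G, so here it functions as I, borrowed from the parallel major.

IV, I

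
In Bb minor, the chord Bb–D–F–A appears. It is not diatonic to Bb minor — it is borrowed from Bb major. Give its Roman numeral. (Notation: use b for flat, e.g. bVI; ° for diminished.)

Imaj7

The root Bb is the diatonic 1st degree of Bb minor; the borrowing shows in the chord quality. Bb–D–F–A is a major-seventh chord — the form found in Bb major, not the diatonic i (Bbm). Borrowed into Bb minor it is written Imaj7.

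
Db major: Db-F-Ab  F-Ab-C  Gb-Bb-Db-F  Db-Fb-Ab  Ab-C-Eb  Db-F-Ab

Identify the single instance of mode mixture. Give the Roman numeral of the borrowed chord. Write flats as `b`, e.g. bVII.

i

Db major has the diatonic set Db, Ebm, Fm, Gb, Ab, Bbm, Cdim. Db–F–Ab = Db, F–Ab–C = Fm, Gb–Bb–Db–F = Gbmaj7 and Ab–C–Eb = Ab are all diatonic. Db–Fb–Ab is not: scale degree 1 in Db major carries Db (I). In Db minor the chord on that degree is Dbm, so here it functions as i, borrowed from the parallel minor.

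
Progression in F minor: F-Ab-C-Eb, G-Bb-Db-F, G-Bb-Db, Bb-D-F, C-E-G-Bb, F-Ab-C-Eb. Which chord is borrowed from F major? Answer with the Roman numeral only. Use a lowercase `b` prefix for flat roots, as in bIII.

The diatonic triads in F minor (with V from harmonic minor) are Fm, Gdim, Ab, Bbm, C, Db, Eb. Of the given chords, F–Ab–C–Eb = Fm7, G–Bb–Db–F = Gm7b5, G–Bb–Db = Gdim and C–E–G–Bb = C7 are diatonic. Bb–D–F doesn't fit — on degree 4 F minor would have Bbm (iv). Bb is the degree-4 chord of F major, so it is the borrowed IV.

IV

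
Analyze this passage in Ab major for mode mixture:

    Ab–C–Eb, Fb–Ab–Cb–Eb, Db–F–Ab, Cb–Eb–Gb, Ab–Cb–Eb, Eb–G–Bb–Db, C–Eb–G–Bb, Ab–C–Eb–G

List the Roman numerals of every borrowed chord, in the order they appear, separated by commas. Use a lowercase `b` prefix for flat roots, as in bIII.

bVImaj7, bIII, i

Ab major has the diatonic set Ab, Bbm, Cm, Db, Eb, Fm, Gdim. Of the given chords, Ab–C–Eb = Ab, Db–F–Ab = Db, Eb–G–Bb–Db = Eb7, C–Eb–G–Bb = Cm7 and Ab–C–Eb–G = Abmaj7 are diatonic. Fb–Ab–Cb–Eb is not: scale degree 6 in Ab major carries Fm (vi). In Ab minor the chord on that degree is Fbmaj7, so here it functions as bVImaj7, borrowed from the parallel minor. Cb–Eb–Gb doesn't fit — on degree 3 Ab major would have Cm (iii). Cb is the degree-3 chord of Ab minor, so it is the borrowed bIII. Ab–Cb–Eb doesn't fit — on degree 1 Ab major would have Ab (I). Abm is the degree-1 chord of Ab minor, so it is the borrowed i.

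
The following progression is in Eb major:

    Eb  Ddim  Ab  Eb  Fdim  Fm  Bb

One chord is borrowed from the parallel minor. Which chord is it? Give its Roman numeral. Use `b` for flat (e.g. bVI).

ii°

The diatonic triads in Eb major are Eb, Fm, Gm, Ab, Bb, Cm, Ddim. Eb, Ddim, Ab, Fm and Bb are all diatonic. Fdim (F–Ab–Cb) is not: scale degree 2 in Eb major carries Fm (ii). In Eb minor the chord on that degree is Fdim, so here it functions as ii°, borrowed from the parallel minor.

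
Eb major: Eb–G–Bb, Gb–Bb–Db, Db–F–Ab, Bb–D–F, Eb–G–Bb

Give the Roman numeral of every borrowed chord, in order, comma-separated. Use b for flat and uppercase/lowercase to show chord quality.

bIII, bVII

The diatonic triads in Eb major are Eb, Fm, Gm, Ab, Bb, Cm, Ddim. Eb–G–Bb = Eb and Bb–D–F = Bb are both diatonic. Gb–Bb–Db doesn't fit — on degree 3 Eb major would have Gm (iii). Gb is the degree-3 chord of Eb minor, so it is the borrowed bIII. Db–F–Ab is not: scale degree 7 in Eb major carries Ddim (vii°). In Eb minor the chord on that degree is Db, so here it functions as bVII, borrowed from the parallel minor.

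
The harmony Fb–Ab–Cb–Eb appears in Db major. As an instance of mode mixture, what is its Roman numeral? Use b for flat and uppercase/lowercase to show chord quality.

The root Fb is the lowered 3rd scale degree — diatonically Db major has F there. The diatonic chord on degree 3 would be Fm (iii), but Fb–Ab–Cb–Eb is the major-seventh chord from Db minor. As a borrowed chord it is labeled bIIImaj7.

bIIImaj7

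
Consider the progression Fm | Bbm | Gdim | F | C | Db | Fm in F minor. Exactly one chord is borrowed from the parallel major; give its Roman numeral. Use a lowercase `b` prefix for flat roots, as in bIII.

I

F minor has the diatonic set Fm, Gdim, Ab, Bbm, C, Db, Eb (with V from harmonic minor). Fm, Bbm, Gdim, C and Db are all diatonic. But F (F–A–C) is foreign: the diatonic i on degree 1 is Fm, whereas F comes from F major. It is labeled I.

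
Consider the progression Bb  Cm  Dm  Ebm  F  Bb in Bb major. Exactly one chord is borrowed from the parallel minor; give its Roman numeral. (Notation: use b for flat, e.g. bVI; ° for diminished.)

iv

The diatonic triads in Bb major are Bb, Cm, Dm, Eb, F, Gm, Adim. Bb, Cm, Dm and F all belong to that set. But Ebm (Eb–Gb–Bb) is foreign: the diatonic IV on degree 4 is Eb, whereas Ebm comes from Bb minor. It is labeled iv.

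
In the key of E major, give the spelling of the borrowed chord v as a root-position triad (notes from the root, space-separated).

The root, B, is scale degree 5 — the same note in E major and E minor; only the chord quality changes. Building the minor chord from the parallel minor on B: B–D–F#.

B D F#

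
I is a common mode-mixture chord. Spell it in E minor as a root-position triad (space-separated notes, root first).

The root, E, is scale degree 1 — the same note in E minor and E major; only the chord quality changes. In E major the chord on E is E–G#–B.

E G# B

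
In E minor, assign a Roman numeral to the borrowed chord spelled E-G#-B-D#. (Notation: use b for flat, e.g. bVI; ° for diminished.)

Imaj7

The root E is the diatonic 1st degree of E minor; the borrowing shows in the chord quality. Diatonically E minor has Em (i) on that degree; E–G#–B–D# is instead the major-seventh chord native to E major, so it takes the label Imaj7.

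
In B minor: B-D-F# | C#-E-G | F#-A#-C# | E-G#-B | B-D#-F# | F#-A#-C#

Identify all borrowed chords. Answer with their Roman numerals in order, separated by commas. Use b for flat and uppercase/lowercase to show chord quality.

IV, I

The diatonic triads in B minor (with V from harmonic minor) are Bm, C#dim, D, Em, F#, G, A. Of the given chords, B–D–F# = Bm, C#–E–G = C#dim and F#–A#–C# = F# are diatonic. But E–G#–B is foreign: the diatonic iv on degree 4 is Em, whereas E comes from B major. It is labeled IV. B–D#–F# is not: scale degree 1 in B minor carries Bm (i). In B major the chord on that degree is B, so here it functions as I, borrowed from the parallel major.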